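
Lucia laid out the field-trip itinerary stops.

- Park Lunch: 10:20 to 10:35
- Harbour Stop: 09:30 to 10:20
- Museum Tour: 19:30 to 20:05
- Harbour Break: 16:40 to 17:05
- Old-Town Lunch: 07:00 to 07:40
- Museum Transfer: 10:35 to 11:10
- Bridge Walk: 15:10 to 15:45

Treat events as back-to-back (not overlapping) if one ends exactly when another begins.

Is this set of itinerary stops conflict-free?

Sorted by start: Old-Town Lunch, Harbour Stop, Park Lunch, Museum Transfer, Bridge Walk, Harbour Break, Museum Tour.
Harbour Stop starts after Old-Town Lunch ends, so nothing later overlaps Old-Town Lunch either.
Park Lunch starts exactly when Harbour Stop ends (back-to-back, no overlap), so nothing later overlaps Harbour Stop either.
Museum Transfer starts exactly when Park Lunch ends (back-to-back, no overlap), so nothing later overlaps Park Lunch either.
Bridge Walk starts after Museum Transfer ends, so nothing later overlaps Museum Transfer either.
Harbour Break starts after Bridge Walk ends, so nothing later overlaps Bridge Walk either.
Museum Tour starts after Harbour Break ends.
Every pair is clear; the schedule has no overlaps.

Yes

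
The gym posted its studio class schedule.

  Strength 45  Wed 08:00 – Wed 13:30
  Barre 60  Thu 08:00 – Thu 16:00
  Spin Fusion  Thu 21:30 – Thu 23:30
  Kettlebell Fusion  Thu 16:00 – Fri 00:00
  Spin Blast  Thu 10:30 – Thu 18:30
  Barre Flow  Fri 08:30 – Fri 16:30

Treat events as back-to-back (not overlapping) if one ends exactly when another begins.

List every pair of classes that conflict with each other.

Barre 60 & Spin Blast, Kettlebell Fusion & Spin Blast, Kettlebell Fusion & Spin Fusion

Sorted by start: Strength 45, Barre 60, Spin Blast, Kettlebell Fusion, Spin Fusion, Barre Flow.
Barre 60 starts after Strength 45 ends, so Strength 45 has no further overlaps.
Spin Blast starts before Barre 60 ends → Barre 60 and Spin Blast overlap.
Kettlebell Fusion starts exactly when Barre 60 ends (back-to-back, no overlap), so Barre 60 has no further overlaps.
Kettlebell Fusion starts before Spin Blast ends → Spin Blast and Kettlebell Fusion overlap.
Spin Fusion starts after Spin Blast ends, so Spin Blast has no further overlaps.
Spin Fusion starts before Kettlebell Fusion ends → Kettlebell Fusion and Spin Fusion overlap.
Barre Flow starts after Kettlebell Fusion ends.
Barre Flow starts after Spin Fusion ends.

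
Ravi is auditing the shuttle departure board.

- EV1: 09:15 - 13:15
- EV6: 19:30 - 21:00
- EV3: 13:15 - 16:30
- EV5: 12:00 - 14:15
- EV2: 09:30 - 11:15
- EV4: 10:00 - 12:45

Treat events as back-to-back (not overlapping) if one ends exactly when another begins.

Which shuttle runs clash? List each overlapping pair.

Two intervals overlap when each starts before the other ends.
Sorted by start: EV1, EV2, EV4, EV5, EV3, EV6.
EV2 starts before EV1 ends → EV1 and EV2 overlap.
EV4 starts before EV1 ends → EV1 and EV4 overlap.
EV5 starts before EV1 ends → EV1 and EV5 overlap.
EV3 starts exactly when EV1 ends (back-to-back, no overlap), so nothing later overlaps EV1 either.
EV4 starts before EV2 ends → EV2 and EV4 overlap.
EV5 starts after EV2 ends, so nothing later overlaps EV2 either.
EV5 starts before EV4 ends → EV4 and EV5 overlap.
EV3 starts after EV4 ends, so nothing later overlaps EV4 either.
EV3 starts before EV5 ends → EV5 and EV3 overlap.
EV6 starts after EV5 ends.
EV6 starts after EV3 ends.

EV1 & EV2, EV1 & EV4, EV1 & EV5, EV2 & EV4, EV3 & EV5, EV4 & EV5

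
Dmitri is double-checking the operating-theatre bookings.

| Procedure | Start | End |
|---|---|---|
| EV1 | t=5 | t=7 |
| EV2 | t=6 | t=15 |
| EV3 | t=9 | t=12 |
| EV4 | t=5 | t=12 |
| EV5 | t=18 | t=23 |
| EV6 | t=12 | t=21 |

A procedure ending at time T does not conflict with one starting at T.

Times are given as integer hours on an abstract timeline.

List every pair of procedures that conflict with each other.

Sorted by start: EV1, EV4, EV2, EV3, EV6, EV5.
EV4 starts before EV1 ends → EV1 and EV4 overlap.
EV2 starts before EV1 ends → EV1 and EV2 overlap.
EV3 starts after EV1 ends — done with EV1.
EV2 starts before EV4 ends → EV4 and EV2 overlap.
EV3 starts before EV4 ends → EV4 and EV3 overlap.
EV6 starts exactly when EV4 ends (back-to-back, no overlap) — done with EV4.
EV3 starts before EV2 ends → EV2 and EV3 overlap.
EV6 starts before EV2 ends → EV2 and EV6 overlap.
EV5 starts after EV2 ends.
EV6 starts exactly when EV3 ends (back-to-back, no overlap) — done with EV3.
EV5 starts before EV6 ends → EV6 and EV5 overlap.

EV1 & EV2, EV1 & EV4, EV2 & EV3, EV2 & EV4, EV2 & EV6, EV3 & EV4, EV5 & EV6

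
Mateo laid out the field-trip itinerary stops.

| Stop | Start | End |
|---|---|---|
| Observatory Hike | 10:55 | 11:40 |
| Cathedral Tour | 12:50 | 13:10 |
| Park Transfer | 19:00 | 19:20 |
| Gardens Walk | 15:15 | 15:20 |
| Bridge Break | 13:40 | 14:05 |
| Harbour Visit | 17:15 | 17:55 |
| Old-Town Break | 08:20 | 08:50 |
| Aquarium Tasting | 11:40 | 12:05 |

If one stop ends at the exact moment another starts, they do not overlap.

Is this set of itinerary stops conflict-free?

Sorted by start: Old-Town Break, Observatory Hike, Aquarium Tasting, Cathedral Tour, Bridge Break, Gardens Walk, Harbour Visit, Park Transfer.
Observatory Hike starts after Old-Town Break ends, so nothing later overlaps Old-Town Break either.
Aquarium Tasting starts exactly when Observatory Hike ends (back-to-back, no overlap), so nothing later overlaps Observatory Hike either.
Cathedral Tour starts after Aquarium Tasting ends, so nothing later overlaps Aquarium Tasting either.
Bridge Break starts after Cathedral Tour ends, so nothing later overlaps Cathedral Tour either.
Gardens Walk starts after Bridge Break ends, so nothing later overlaps Bridge Break either.
Harbour Visit starts after Gardens Walk ends, so nothing later overlaps Gardens Walk either.
Park Transfer starts after Harbour Visit ends.
Every pair is clear; the schedule has no overlaps.

Yes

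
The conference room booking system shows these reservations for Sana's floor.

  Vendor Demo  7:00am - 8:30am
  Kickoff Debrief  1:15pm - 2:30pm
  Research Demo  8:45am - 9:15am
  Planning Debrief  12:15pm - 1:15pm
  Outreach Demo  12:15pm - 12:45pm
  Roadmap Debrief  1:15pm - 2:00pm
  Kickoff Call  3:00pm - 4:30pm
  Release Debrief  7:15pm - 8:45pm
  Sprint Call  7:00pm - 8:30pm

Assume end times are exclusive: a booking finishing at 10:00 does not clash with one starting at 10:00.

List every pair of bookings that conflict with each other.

Sorted by start: Vendor Demo, Research Demo, Planning Debrief, Outreach Demo, Kickoff Debrief, Roadmap Debrief, Kickoff Call, Sprint Call, Release Debrief.
Research Demo starts after Vendor Demo ends — done with Vendor Demo.
Planning Debrief starts after Research Demo ends — done with Research Demo.
Outreach Demo starts before Planning Debrief ends → Planning Debrief and Outreach Demo overlap.
Kickoff Debrief starts exactly when Planning Debrief ends (back-to-back, no overlap) — done with Planning Debrief.
Kickoff Debrief starts after Outreach Demo ends — done with Outreach Demo.
Roadmap Debrief starts before Kickoff Debrief ends → Kickoff Debrief and Roadmap Debrief overlap.
Kickoff Call starts after Kickoff Debrief ends — done with Kickoff Debrief.
Kickoff Call starts after Roadmap Debrief ends — done with Roadmap Debrief.
Sprint Call starts after Kickoff Call ends — done with Kickoff Call.
Release Debrief starts before Sprint Call ends → Sprint Call and Release Debrief overlap.

Kickoff Debrief & Roadmap Debrief, Outreach Demo & Planning Debrief, Release Debrief & Sprint Call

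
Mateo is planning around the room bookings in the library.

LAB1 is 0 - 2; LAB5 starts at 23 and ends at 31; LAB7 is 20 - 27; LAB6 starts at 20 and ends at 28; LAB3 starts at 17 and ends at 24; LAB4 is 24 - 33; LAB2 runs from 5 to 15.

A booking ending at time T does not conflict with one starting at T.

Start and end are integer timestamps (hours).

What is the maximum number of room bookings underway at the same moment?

4

Sweep the timeline, counting +1 at each start and −1 at each end (ends before starts at a tie):
0 start LAB1 → 1
2 end LAB1 → 0
5 start LAB2 → 1
15 end LAB2 → 0
17 start LAB3 → 1
20 start LAB6 → 2
20 start LAB7 → 3
23 start LAB5 → 4
24 end LAB3 → 3
24 start LAB4 → 4
27 end LAB7 → 3
28 end LAB6 → 2
31 end LAB5 → 1
33 end LAB4 → 0
Peak is 4, at 23 (LAB3, LAB5, LAB6, LAB7).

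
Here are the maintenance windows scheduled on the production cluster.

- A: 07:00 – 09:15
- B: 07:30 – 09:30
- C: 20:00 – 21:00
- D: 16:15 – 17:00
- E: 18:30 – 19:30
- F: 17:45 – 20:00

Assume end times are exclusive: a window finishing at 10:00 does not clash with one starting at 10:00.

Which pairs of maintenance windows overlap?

Sorted by start: A, B, D, F, E, C.
B starts before A ends → A and B overlap.
D starts after A ends; A is clear from here.
D starts after B ends; B is clear from here.
F starts after D ends; D is clear from here.
E starts before F ends → F and E overlap.
C starts exactly when F ends (back-to-back, no overlap).
C starts after E ends.

A & B, E & F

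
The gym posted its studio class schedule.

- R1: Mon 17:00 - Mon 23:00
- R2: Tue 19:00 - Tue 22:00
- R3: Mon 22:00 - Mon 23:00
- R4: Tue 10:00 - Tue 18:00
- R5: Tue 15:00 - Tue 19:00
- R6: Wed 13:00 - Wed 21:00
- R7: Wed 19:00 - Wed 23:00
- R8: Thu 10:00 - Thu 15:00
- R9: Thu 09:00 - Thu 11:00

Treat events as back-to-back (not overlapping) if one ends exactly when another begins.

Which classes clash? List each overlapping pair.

R1 & R3, R4 & R5, R6 & R7, R8 & R9

Sorted by start: R1, R3, R4, R5, R2, R6, R7, R9, R8.
R3 starts before R1 ends → R1 and R3 overlap.
R4 starts after R1 ends, so nothing later overlaps R1 either.
R4 starts after R3 ends, so nothing later overlaps R3 either.
R5 starts before R4 ends → R4 and R5 overlap.
R2 starts after R4 ends, so nothing later overlaps R4 either.
R2 starts exactly when R5 ends (back-to-back, no overlap), so nothing later overlaps R5 either.
R6 starts after R2 ends, so nothing later overlaps R2 either.
R7 starts before R6 ends → R6 and R7 overlap.
R9 starts after R6 ends, so nothing later overlaps R6 either.
R9 starts after R7 ends, so nothing later overlaps R7 either.
R8 starts before R9 ends → R9 and R8 overlap.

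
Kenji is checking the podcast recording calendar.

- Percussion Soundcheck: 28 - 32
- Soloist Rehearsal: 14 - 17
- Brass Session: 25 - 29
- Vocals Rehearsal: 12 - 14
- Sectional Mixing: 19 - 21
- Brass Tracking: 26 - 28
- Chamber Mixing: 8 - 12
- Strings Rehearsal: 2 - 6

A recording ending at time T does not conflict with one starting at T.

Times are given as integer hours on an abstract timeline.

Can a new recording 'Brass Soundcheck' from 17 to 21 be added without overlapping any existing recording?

Strings Rehearsal: ends 6 at or before Brass Soundcheck starts 17 → clear.
Chamber Mixing: ends 12 at or before Brass Soundcheck starts 17 → clear.
Vocals Rehearsal: ends 14 at or before Brass Soundcheck starts 17 → clear.
Soloist Rehearsal: ends 17 at or before Brass Soundcheck starts 17 → clear.
Sectional Mixing: starts 19 before Brass Soundcheck ends 21, and ends 21 after Brass Soundcheck starts 17 → overlap.
Brass Session: starts 25 at or after Brass Soundcheck ends 21 → clear.
Brass Tracking: starts 26 at or after Brass Soundcheck ends 21 → clear.
Percussion Soundcheck: starts 28 at or after Brass Soundcheck ends 21 → clear.
Brass Soundcheck overlaps Sectional Mixing.

No — it overlaps Sectional Mixing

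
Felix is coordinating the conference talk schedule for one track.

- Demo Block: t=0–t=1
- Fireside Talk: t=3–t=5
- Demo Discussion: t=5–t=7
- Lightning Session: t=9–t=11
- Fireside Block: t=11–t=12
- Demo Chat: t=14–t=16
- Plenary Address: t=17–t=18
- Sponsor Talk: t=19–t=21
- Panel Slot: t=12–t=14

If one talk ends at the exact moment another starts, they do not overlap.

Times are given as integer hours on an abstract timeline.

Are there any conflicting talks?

No

Two intervals overlap when each starts before the other ends.
Sorted by start: Demo Block, Fireside Talk, Demo Discussion, Lightning Session, Fireside Block, Panel Slot, Demo Chat, Plenary Address, Sponsor Talk.
Fireside Talk starts after Demo Block ends; Demo Block is clear from here.
Demo Discussion starts exactly when Fireside Talk ends (back-to-back, no overlap); Fireside Talk is clear from here.
Lightning Session starts after Demo Discussion ends; Demo Discussion is clear from here.
Fireside Block starts exactly when Lightning Session ends (back-to-back, no overlap); Lightning Session is clear from here.
Panel Slot starts exactly when Fireside Block ends (back-to-back, no overlap); Fireside Block is clear from here.
Demo Chat starts exactly when Panel Slot ends (back-to-back, no overlap); Panel Slot is clear from here.
Plenary Address starts after Demo Chat ends; Demo Chat is clear from here.
Sponsor Talk starts after Plenary Address ends.
Every pair is clear; the schedule has no overlaps.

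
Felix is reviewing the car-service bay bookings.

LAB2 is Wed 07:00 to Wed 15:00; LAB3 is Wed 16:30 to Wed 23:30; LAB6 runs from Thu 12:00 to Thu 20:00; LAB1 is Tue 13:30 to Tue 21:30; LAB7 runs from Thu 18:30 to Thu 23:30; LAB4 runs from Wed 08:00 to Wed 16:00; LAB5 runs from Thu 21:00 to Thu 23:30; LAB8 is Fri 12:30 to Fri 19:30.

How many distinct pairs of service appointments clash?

Sorted by start: LAB1, LAB2, LAB4, LAB3, LAB6, LAB7, LAB5, LAB8.
LAB2 starts after LAB1 ends, so nothing later overlaps LAB1 either.
LAB4 starts before LAB2 ends → LAB2 and LAB4 overlap.
LAB3 starts after LAB2 ends, so nothing later overlaps LAB2 either.
LAB3 starts after LAB4 ends, so nothing later overlaps LAB4 either.
LAB6 starts after LAB3 ends, so nothing later overlaps LAB3 either.
LAB7 starts before LAB6 ends → LAB6 and LAB7 overlap.
LAB5 starts after LAB6 ends, so nothing later overlaps LAB6 either.
LAB5 starts before LAB7 ends → LAB7 and LAB5 overlap.
LAB8 starts after LAB7 ends.
LAB8 starts after LAB5 ends.
Overlapping pairs: LAB2 & LAB4, LAB5 & LAB7, LAB6 & LAB7 — 3 in total.

3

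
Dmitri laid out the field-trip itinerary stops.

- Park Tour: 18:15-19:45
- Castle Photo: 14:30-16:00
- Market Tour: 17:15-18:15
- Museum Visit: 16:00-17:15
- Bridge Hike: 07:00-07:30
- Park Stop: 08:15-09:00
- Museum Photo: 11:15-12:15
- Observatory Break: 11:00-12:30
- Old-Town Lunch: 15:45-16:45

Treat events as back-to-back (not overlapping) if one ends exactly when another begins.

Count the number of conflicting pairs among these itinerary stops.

3

Sorted by start: Bridge Hike, Park Stop, Observatory Break, Museum Photo, Castle Photo, Old-Town Lunch, Museum Visit, Market Tour, Park Tour.
Park Stop starts after Bridge Hike ends — done with Bridge Hike.
Observatory Break starts after Park Stop ends — done with Park Stop.
Museum Photo starts before Observatory Break ends → Observatory Break and Museum Photo overlap.
Castle Photo starts after Observatory Break ends — done with Observatory Break.
Castle Photo starts after Museum Photo ends — done with Museum Photo.
Old-Town Lunch starts before Castle Photo ends → Castle Photo and Old-Town Lunch overlap.
Museum Visit starts exactly when Castle Photo ends (back-to-back, no overlap) — done with Castle Photo.
Museum Visit starts before Old-Town Lunch ends → Old-Town Lunch and Museum Visit overlap.
Market Tour starts after Old-Town Lunch ends — done with Old-Town Lunch.
Market Tour starts exactly when Museum Visit ends (back-to-back, no overlap) — done with Museum Visit.
Park Tour starts exactly when Market Tour ends (back-to-back, no overlap).
Overlapping pairs: Castle Photo & Old-Town Lunch, Museum Photo & Observatory Break, Museum Visit & Old-Town Lunch — 3 in total.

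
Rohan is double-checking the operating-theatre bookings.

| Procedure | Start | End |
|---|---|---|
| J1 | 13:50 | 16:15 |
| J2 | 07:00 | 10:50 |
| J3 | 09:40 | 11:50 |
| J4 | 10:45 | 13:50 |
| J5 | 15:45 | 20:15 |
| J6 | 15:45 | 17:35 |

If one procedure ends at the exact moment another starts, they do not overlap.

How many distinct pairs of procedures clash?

Two intervals overlap when each starts before the other ends.
Sorted by start: J2, J3, J4, J1, J5, J6.
J3 starts before J2 ends → J2 and J3 overlap.
J4 starts before J2 ends → J2 and J4 overlap.
J1 starts after J2 ends, so nothing later overlaps J2 either.
J4 starts before J3 ends → J3 and J4 overlap.
J1 starts after J3 ends, so nothing later overlaps J3 either.
J1 starts exactly when J4 ends (back-to-back, no overlap), so nothing later overlaps J4 either.
J5 starts before J1 ends → J1 and J5 overlap.
J6 starts before J1 ends → J1 and J6 overlap.
J6 starts before J5 ends → J5 and J6 overlap.
Overlapping pairs: J1 & J5, J1 & J6, J2 & J3, J2 & J4, J3 & J4, J5 & J6 — 6 in total.

6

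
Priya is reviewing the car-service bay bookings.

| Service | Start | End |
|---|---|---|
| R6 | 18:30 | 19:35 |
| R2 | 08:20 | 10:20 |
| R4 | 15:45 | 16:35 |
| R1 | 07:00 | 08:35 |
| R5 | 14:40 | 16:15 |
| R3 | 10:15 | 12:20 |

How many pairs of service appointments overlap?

Sorted by start: R1, R2, R3, R5, R4, R6.
R2 starts before R1 ends → R1 and R2 overlap.
R3 starts after R1 ends — done with R1.
R3 starts before R2 ends → R2 and R3 overlap.
R5 starts after R2 ends — done with R2.
R5 starts after R3 ends — done with R3.
R4 starts before R5 ends → R5 and R4 overlap.
R6 starts after R5 ends.
R6 starts after R4 ends.
Overlapping pairs: R1 & R2, R2 & R3, R4 & R5 — 3 in total.

3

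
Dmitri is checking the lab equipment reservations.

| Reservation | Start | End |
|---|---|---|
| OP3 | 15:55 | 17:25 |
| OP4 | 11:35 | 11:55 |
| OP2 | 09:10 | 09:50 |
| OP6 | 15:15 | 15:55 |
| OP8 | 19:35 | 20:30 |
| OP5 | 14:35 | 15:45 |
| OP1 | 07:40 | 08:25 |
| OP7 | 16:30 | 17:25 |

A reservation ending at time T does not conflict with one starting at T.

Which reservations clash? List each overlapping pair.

OP3 & OP7, OP5 & OP6

Sorted by start: OP1, OP2, OP4, OP5, OP6, OP3, OP7, OP8.
OP2 starts after OP1 ends; OP1 is clear from here.
OP4 starts after OP2 ends; OP2 is clear from here.
OP5 starts after OP4 ends; OP4 is clear from here.
OP6 starts before OP5 ends → OP5 and OP6 overlap.
OP3 starts after OP5 ends; OP5 is clear from here.
OP3 starts exactly when OP6 ends (back-to-back, no overlap); OP6 is clear from here.
OP7 starts before OP3 ends → OP3 and OP7 overlap.
OP8 starts after OP3 ends.
OP8 starts after OP7 ends.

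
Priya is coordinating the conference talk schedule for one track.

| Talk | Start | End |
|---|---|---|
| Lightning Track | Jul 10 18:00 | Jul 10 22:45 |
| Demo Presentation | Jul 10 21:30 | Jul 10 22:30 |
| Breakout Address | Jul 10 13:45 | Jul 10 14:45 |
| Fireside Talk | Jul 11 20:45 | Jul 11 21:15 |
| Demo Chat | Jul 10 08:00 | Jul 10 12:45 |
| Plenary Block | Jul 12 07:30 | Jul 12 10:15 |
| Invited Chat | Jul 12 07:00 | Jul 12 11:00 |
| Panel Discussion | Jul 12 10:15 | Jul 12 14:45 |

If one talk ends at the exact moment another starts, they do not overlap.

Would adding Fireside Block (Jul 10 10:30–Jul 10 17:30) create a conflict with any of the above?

Yes — it overlaps Breakout Address, Demo Chat

Demo Chat: starts Jul 10 08:00 before Fireside Block ends Jul 10 17:30, and ends Jul 10 12:45 after Fireside Block starts Jul 10 10:30 → overlap.
Breakout Address: starts Jul 10 13:45 before Fireside Block ends Jul 10 17:30, and ends Jul 10 14:45 after Fireside Block starts Jul 10 10:30 → overlap.
Lightning Track: starts Jul 10 18:00 at or after Fireside Block ends Jul 10 17:30 → clear.
Demo Presentation: starts Jul 10 21:30 at or after Fireside Block ends Jul 10 17:30 → clear.
Fireside Talk: starts Jul 11 20:45 at or after Fireside Block ends Jul 10 17:30 → clear.
Invited Chat: starts Jul 12 07:00 at or after Fireside Block ends Jul 10 17:30 → clear.
Plenary Block: starts Jul 12 07:30 at or after Fireside Block ends Jul 10 17:30 → clear.
Panel Discussion: starts Jul 12 10:15 at or after Fireside Block ends Jul 10 17:30 → clear.
Fireside Block overlaps Demo Chat, Breakout Address.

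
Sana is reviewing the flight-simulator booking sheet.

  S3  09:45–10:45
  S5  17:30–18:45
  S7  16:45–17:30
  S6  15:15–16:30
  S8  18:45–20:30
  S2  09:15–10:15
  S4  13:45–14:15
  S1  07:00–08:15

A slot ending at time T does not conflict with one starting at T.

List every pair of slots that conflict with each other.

Two intervals overlap when each starts before the other ends.
Sorted by start: S1, S2, S3, S4, S6, S7, S5, S8.
S2 starts after S1 ends, so S1 has no further overlaps.
S3 starts before S2 ends → S2 and S3 overlap.
S4 starts after S2 ends, so S2 has no further overlaps.
S4 starts after S3 ends, so S3 has no further overlaps.
S6 starts after S4 ends, so S4 has no further overlaps.
S7 starts after S6 ends, so S6 has no further overlaps.
S5 starts exactly when S7 ends (back-to-back, no overlap), so S7 has no further overlaps.
S8 starts exactly when S5 ends (back-to-back, no overlap).

S2 & S3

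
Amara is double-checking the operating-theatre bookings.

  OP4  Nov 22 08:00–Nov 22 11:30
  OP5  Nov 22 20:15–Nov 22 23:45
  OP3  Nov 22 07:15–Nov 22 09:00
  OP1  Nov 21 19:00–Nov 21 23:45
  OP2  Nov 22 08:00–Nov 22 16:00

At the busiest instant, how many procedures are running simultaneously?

Sort all start/end points and keep a running count:
Nov 21 19:00 start OP1 → 1
Nov 21 23:45 end OP1 → 0
Nov 22 07:15 start OP3 → 1
Nov 22 08:00 start OP2 → 2
Nov 22 08:00 start OP4 → 3
Nov 22 09:00 end OP3 → 2
Nov 22 11:30 end OP4 → 1
Nov 22 16:00 end OP2 → 0
Nov 22 20:15 start OP5 → 1
Nov 22 23:45 end OP5 → 0
Peak is 3, at Nov 22 08:00 (OP2, OP3, OP4).

3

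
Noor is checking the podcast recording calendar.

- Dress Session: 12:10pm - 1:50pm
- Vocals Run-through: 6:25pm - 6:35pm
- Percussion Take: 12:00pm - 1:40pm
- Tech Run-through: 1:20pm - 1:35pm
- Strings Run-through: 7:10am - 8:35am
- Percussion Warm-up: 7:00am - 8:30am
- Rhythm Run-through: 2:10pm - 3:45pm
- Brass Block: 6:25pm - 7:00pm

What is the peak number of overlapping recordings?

Sweep the timeline, counting +1 at each start and −1 at each end (ends before starts at a tie):
7:00am start Percussion Warm-up → 1
7:10am start Strings Run-through → 2
8:30am end Percussion Warm-up → 1
8:35am end Strings Run-through → 0
12:00pm start Percussion Take → 1
12:10pm start Dress Session → 2
1:20pm start Tech Run-through → 3
1:35pm end Tech Run-through → 2
1:40pm end Percussion Take → 1
1:50pm end Dress Session → 0
2:10pm start Rhythm Run-through → 1
3:45pm end Rhythm Run-through → 0
6:25pm start Brass Block → 1
6:25pm start Vocals Run-through → 2
6:35pm end Vocals Run-through → 1
7:00pm end Brass Block → 0
Peak is 3, at 1:20pm (Dress Session, Percussion Take, Tech Run-through).

3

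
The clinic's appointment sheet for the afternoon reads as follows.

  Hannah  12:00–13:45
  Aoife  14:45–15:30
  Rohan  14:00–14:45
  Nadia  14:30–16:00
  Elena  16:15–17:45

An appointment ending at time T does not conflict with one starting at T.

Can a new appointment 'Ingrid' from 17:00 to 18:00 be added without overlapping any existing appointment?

No — it overlaps Elena

Hannah: ends 13:45 at or before Ingrid starts 17:00 → clear.
Rohan: ends 14:45 at or before Ingrid starts 17:00 → clear.
Nadia: ends 16:00 at or before Ingrid starts 17:00 → clear.
Aoife: ends 15:30 at or before Ingrid starts 17:00 → clear.
Elena: starts 16:15 before Ingrid ends 18:00, and ends 17:45 after Ingrid starts 17:00 → overlap.
Ingrid overlaps Elena.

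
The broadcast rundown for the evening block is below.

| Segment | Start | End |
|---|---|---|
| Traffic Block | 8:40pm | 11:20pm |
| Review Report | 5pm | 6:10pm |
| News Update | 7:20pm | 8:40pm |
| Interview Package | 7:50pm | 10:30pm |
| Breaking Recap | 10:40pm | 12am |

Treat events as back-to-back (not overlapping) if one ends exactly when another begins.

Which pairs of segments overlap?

Check each pair: they overlap iff neither finishes before the other starts.
Sorted by start: Review Report, News Update, Interview Package, Traffic Block, Breaking Recap.
News Update starts after Review Report ends; Review Report is clear from here.
Interview Package starts before News Update ends → News Update and Interview Package overlap.
Traffic Block starts exactly when News Update ends (back-to-back, no overlap); News Update is clear from here.
Traffic Block starts before Interview Package ends → Interview Package and Traffic Block overlap.
Breaking Recap starts after Interview Package ends.
Breaking Recap starts before Traffic Block ends → Traffic Block and Breaking Recap overlap.

Breaking Recap & Traffic Block, Interview Package & News Update, Interview Package & Traffic Block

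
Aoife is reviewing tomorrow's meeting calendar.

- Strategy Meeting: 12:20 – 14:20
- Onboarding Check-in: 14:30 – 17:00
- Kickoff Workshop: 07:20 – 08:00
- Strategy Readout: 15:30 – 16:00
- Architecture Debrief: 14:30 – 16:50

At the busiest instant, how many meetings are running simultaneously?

Walk through starts and ends in time order (an end at T is processed before a start at T):
07:20 start Kickoff Workshop → 1
08:00 end Kickoff Workshop → 0
12:20 start Strategy Meeting → 1
14:20 end Strategy Meeting → 0
14:30 start Architecture Debrief → 1
14:30 start Onboarding Check-in → 2
15:30 start Strategy Readout → 3
16:00 end Strategy Readout → 2
16:50 end Architecture Debrief → 1
17:00 end Onboarding Check-in → 0
Peak is 3, at 15:30 (Architecture Debrief, Onboarding Check-in, Strategy Readout).

3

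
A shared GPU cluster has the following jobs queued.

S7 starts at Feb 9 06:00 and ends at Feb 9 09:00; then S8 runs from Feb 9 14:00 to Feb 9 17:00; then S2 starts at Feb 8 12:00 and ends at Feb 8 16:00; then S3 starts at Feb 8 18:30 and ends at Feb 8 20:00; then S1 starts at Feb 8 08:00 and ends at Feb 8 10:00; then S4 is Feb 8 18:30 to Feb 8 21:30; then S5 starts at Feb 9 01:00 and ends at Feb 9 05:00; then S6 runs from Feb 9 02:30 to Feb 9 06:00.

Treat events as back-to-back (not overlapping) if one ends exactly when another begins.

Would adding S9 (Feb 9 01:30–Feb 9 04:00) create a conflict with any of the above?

Yes — it overlaps S5, S6

S1: ends Feb 8 10:00 at or before S9 starts Feb 9 01:30 → clear.
S2: ends Feb 8 16:00 at or before S9 starts Feb 9 01:30 → clear.
S3: ends Feb 8 20:00 at or before S9 starts Feb 9 01:30 → clear.
S4: ends Feb 8 21:30 at or before S9 starts Feb 9 01:30 → clear.
S5: starts Feb 9 01:00 before S9 ends Feb 9 04:00, and ends Feb 9 05:00 after S9 starts Feb 9 01:30 → overlap.
S6: starts Feb 9 02:30 before S9 ends Feb 9 04:00, and ends Feb 9 06:00 after S9 starts Feb 9 01:30 → overlap.
S7: starts Feb 9 06:00 at or after S9 ends Feb 9 04:00 → clear.
S8: starts Feb 9 14:00 at or after S9 ends Feb 9 04:00 → clear.
S9 overlaps S5, S6.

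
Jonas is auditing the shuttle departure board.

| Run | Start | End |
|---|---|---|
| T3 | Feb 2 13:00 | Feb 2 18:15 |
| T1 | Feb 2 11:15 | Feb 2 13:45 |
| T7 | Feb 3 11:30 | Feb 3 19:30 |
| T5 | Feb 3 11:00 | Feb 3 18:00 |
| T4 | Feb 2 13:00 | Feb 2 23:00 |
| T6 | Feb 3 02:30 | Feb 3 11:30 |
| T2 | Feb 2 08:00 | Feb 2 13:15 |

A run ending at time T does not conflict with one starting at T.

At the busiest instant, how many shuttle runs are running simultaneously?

Walk through starts and ends in time order (an end at T is processed before a start at T):
Feb 2 08:00 start T2 → 1
Feb 2 11:15 start T1 → 2
Feb 2 13:00 start T3 → 3
Feb 2 13:00 start T4 → 4
Feb 2 13:15 end T2 → 3
Feb 2 13:45 end T1 → 2
Feb 2 18:15 end T3 → 1
Feb 2 23:00 end T4 → 0
Feb 3 02:30 start T6 → 1
Feb 3 11:00 start T5 → 2
Feb 3 11:30 end T6 → 1
Feb 3 11:30 start T7 → 2
Feb 3 18:00 end T5 → 1
Feb 3 19:30 end T7 → 0
Peak is 4, at Feb 2 13:00 (T1, T2, T3, T4).

4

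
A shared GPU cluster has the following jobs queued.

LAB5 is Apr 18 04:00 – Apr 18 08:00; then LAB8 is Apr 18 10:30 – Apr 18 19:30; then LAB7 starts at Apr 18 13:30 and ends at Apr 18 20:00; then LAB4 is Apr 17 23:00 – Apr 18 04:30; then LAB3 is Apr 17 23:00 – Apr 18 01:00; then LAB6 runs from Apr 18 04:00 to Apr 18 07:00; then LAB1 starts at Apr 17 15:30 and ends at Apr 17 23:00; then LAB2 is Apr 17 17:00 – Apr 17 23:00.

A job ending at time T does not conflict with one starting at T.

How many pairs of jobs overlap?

Sorted by start: LAB1, LAB2, LAB3, LAB4, LAB5, LAB6, LAB8, LAB7.
LAB2 starts before LAB1 ends → LAB1 and LAB2 overlap.
LAB3 starts exactly when LAB1 ends (back-to-back, no overlap); LAB1 is clear from here.
LAB3 starts exactly when LAB2 ends (back-to-back, no overlap); LAB2 is clear from here.
LAB4 starts before LAB3 ends → LAB3 and LAB4 overlap.
LAB5 starts after LAB3 ends; LAB3 is clear from here.
LAB5 starts before LAB4 ends → LAB4 and LAB5 overlap.
LAB6 starts before LAB4 ends → LAB4 and LAB6 overlap.
LAB8 starts after LAB4 ends; LAB4 is clear from here.
LAB6 starts before LAB5 ends → LAB5 and LAB6 overlap.
LAB8 starts after LAB5 ends; LAB5 is clear from here.
LAB8 starts after LAB6 ends; LAB6 is clear from here.
LAB7 starts before LAB8 ends → LAB8 and LAB7 overlap.
Overlapping pairs: LAB1 & LAB2, LAB3 & LAB4, LAB4 & LAB5, LAB4 & LAB6, LAB5 & LAB6, LAB7 & LAB8 — 6 in total.

6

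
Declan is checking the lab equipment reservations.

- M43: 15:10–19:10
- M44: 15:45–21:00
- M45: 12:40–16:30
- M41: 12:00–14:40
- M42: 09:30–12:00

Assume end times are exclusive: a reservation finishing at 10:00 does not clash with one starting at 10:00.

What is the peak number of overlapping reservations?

Sort all start/end points and keep a running count:
09:30 start M42 → 1
12:00 end M42 → 0
12:00 start M41 → 1
12:40 start M45 → 2
14:40 end M41 → 1
15:10 start M43 → 2
15:45 start M44 → 3
16:30 end M45 → 2
19:10 end M43 → 1
21:00 end M44 → 0
Peak is 3, at 15:45 (M43, M44, M45).

3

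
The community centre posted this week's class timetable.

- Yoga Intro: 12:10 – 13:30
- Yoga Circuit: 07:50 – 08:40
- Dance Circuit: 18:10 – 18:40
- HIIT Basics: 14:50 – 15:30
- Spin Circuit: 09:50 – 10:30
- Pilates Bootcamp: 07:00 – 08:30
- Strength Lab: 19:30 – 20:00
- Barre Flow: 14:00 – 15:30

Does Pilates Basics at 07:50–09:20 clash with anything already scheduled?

Pilates Bootcamp: starts 07:00 before Pilates Basics ends 09:20, and ends 08:30 after Pilates Basics starts 07:50 → overlap.
Yoga Circuit: starts 07:50 before Pilates Basics ends 09:20, and ends 08:40 after Pilates Basics starts 07:50 → overlap.
Spin Circuit: starts 09:50 at or after Pilates Basics ends 09:20 → clear.
Yoga Intro: starts 12:10 at or after Pilates Basics ends 09:20 → clear.
Barre Flow: starts 14:00 at or after Pilates Basics ends 09:20 → clear.
HIIT Basics: starts 14:50 at or after Pilates Basics ends 09:20 → clear.
Dance Circuit: starts 18:10 at or after Pilates Basics ends 09:20 → clear.
Strength Lab: starts 19:30 at or after Pilates Basics ends 09:20 → clear.
Pilates Basics overlaps Pilates Bootcamp, Yoga Circuit.

Yes — it overlaps Pilates Bootcamp, Yoga Circuit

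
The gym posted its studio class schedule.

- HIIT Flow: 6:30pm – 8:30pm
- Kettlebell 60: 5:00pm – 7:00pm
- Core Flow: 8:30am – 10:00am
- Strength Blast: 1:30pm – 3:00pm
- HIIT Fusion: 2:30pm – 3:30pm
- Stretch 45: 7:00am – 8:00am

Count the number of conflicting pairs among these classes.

Two intervals overlap when each starts before the other ends.
Sorted by start: Stretch 45, Core Flow, Strength Blast, HIIT Fusion, Kettlebell 60, HIIT Flow.
Core Flow starts after Stretch 45 ends — done with Stretch 45.
Strength Blast starts after Core Flow ends — done with Core Flow.
HIIT Fusion starts before Strength Blast ends → Strength Blast and HIIT Fusion overlap.
Kettlebell 60 starts after Strength Blast ends — done with Strength Blast.
Kettlebell 60 starts after HIIT Fusion ends — done with HIIT Fusion.
HIIT Flow starts before Kettlebell 60 ends → Kettlebell 60 and HIIT Flow overlap.
Overlapping pairs: HIIT Flow & Kettlebell 60, HIIT Fusion & Strength Blast — 2 in total.

2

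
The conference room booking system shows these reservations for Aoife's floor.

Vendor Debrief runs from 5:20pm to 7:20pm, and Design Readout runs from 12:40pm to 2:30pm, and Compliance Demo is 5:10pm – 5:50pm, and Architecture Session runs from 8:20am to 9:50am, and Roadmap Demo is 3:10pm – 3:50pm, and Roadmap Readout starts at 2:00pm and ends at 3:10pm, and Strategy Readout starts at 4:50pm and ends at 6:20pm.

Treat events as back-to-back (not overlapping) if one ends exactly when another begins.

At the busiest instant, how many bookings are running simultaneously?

3

Walk through starts and ends in time order (an end at T is processed before a start at T):
8:20am start Architecture Session → 1
9:50am end Architecture Session → 0
12:40pm start Design Readout → 1
2:00pm start Roadmap Readout → 2
2:30pm end Design Readout → 1
3:10pm end Roadmap Readout → 0
3:10pm start Roadmap Demo → 1
3:50pm end Roadmap Demo → 0
4:50pm start Strategy Readout → 1
5:10pm start Compliance Demo → 2
5:20pm start Vendor Debrief → 3
5:50pm end Compliance Demo → 2
6:20pm end Strategy Readout → 1
7:20pm end Vendor Debrief → 0
Peak is 3, at 5:20pm (Compliance Demo, Strategy Readout, Vendor Debrief).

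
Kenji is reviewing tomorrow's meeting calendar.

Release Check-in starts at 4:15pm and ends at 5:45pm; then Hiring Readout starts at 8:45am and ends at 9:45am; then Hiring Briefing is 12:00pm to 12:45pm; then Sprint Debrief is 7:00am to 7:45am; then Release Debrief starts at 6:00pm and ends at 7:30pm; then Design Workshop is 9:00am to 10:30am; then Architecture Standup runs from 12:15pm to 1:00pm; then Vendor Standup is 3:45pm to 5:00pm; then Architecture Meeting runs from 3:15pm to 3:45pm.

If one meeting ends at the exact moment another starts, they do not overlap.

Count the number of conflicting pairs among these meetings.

3

Sorted by start: Sprint Debrief, Hiring Readout, Design Workshop, Hiring Briefing, Architecture Standup, Architecture Meeting, Vendor Standup, Release Check-in, Release Debrief.
Hiring Readout starts after Sprint Debrief ends, so Sprint Debrief has no further overlaps.
Design Workshop starts before Hiring Readout ends → Hiring Readout and Design Workshop overlap.
Hiring Briefing starts after Hiring Readout ends, so Hiring Readout has no further overlaps.
Hiring Briefing starts after Design Workshop ends, so Design Workshop has no further overlaps.
Architecture Standup starts before Hiring Briefing ends → Hiring Briefing and Architecture Standup overlap.
Architecture Meeting starts after Hiring Briefing ends, so Hiring Briefing has no further overlaps.
Architecture Meeting starts after Architecture Standup ends, so Architecture Standup has no further overlaps.
Vendor Standup starts exactly when Architecture Meeting ends (back-to-back, no overlap), so Architecture Meeting has no further overlaps.
Release Check-in starts before Vendor Standup ends → Vendor Standup and Release Check-in overlap.
Release Debrief starts after Vendor Standup ends.
Release Debrief starts after Release Check-in ends.
Overlapping pairs: Architecture Standup & Hiring Briefing, Design Workshop & Hiring Readout, Release Check-in & Vendor Standup — 3 in total.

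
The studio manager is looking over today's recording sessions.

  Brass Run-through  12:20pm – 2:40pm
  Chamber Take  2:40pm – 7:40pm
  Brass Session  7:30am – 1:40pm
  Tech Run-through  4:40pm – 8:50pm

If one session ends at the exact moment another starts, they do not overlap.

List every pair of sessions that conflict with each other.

Brass Run-through & Brass Session, Chamber Take & Tech Run-through

Sorted by start: Brass Session, Brass Run-through, Chamber Take, Tech Run-through.
Brass Run-through starts before Brass Session ends → Brass Session and Brass Run-through overlap.
Chamber Take starts after Brass Session ends — done with Brass Session.
Chamber Take starts exactly when Brass Run-through ends (back-to-back, no overlap) — done with Brass Run-through.
Tech Run-through starts before Chamber Take ends → Chamber Take and Tech Run-through overlap.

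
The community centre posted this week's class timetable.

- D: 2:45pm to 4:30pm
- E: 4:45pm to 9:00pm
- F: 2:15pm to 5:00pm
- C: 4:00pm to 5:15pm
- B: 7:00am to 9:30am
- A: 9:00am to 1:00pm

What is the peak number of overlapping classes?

Sweep the timeline, counting +1 at each start and −1 at each end (ends before starts at a tie):
7:00am start B → 1
9:00am start A → 2
9:30am end B → 1
1:00pm end A → 0
2:15pm start F → 1
2:45pm start D → 2
4:00pm start C → 3
4:30pm end D → 2
4:45pm start E → 3
5:00pm end F → 2
5:15pm end C → 1
9:00pm end E → 0
Peak is 3, at 4:00pm (C, D, F).

3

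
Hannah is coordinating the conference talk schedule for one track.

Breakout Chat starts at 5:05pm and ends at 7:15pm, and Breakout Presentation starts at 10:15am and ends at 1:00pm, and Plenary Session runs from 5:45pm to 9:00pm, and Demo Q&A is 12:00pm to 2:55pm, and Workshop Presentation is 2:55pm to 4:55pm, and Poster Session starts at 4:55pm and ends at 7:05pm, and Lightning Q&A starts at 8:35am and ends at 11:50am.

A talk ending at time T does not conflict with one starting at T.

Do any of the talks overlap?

Two intervals overlap when each starts before the other ends.
Sorted by start: Lightning Q&A, Breakout Presentation, Demo Q&A, Workshop Presentation, Poster Session, Breakout Chat, Plenary Session.
Breakout Presentation starts before Lightning Q&A ends → Lightning Q&A and Breakout Presentation overlap.
That's a conflict, so the schedule is not conflict-free.

Yes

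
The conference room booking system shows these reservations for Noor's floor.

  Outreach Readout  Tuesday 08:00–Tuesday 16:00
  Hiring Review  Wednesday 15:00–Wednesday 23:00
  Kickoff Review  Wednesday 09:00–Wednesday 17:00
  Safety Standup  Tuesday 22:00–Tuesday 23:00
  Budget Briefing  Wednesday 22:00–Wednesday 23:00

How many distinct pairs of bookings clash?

2

Sorted by start: Outreach Readout, Safety Standup, Kickoff Review, Hiring Review, Budget Briefing.
Safety Standup starts after Outreach Readout ends — done with Outreach Readout.
Kickoff Review starts after Safety Standup ends — done with Safety Standup.
Hiring Review starts before Kickoff Review ends → Kickoff Review and Hiring Review overlap.
Budget Briefing starts after Kickoff Review ends.
Budget Briefing starts before Hiring Review ends → Hiring Review and Budget Briefing overlap.
Overlapping pairs: Budget Briefing & Hiring Review, Hiring Review & Kickoff Review — 2 in total.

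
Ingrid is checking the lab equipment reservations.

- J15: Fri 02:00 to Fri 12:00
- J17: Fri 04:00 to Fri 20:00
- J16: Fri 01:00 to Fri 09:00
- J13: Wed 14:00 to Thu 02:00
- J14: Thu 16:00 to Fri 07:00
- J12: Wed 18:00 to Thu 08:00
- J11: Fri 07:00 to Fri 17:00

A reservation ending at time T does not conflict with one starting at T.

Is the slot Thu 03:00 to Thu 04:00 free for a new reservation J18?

No — it overlaps J12

J13: ends Thu 02:00 at or before J18 starts Thu 03:00 → clear.
J12: starts Wed 18:00 before J18 ends Thu 04:00, and ends Thu 08:00 after J18 starts Thu 03:00 → overlap.
J14: starts Thu 16:00 at or after J18 ends Thu 04:00 → clear.
J16: starts Fri 01:00 at or after J18 ends Thu 04:00 → clear.
J15: starts Fri 02:00 at or after J18 ends Thu 04:00 → clear.
J17: starts Fri 04:00 at or after J18 ends Thu 04:00 → clear.
J11: starts Fri 07:00 at or after J18 ends Thu 04:00 → clear.
J18 overlaps J12.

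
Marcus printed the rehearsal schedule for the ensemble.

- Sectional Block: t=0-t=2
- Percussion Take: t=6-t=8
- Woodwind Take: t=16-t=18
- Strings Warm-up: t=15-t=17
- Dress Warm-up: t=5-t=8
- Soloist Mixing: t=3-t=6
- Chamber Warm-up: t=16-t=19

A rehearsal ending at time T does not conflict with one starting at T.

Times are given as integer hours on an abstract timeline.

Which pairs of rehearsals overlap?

Chamber Warm-up & Strings Warm-up, Chamber Warm-up & Woodwind Take, Dress Warm-up & Percussion Take, Dress Warm-up & Soloist Mixing, Strings Warm-up & Woodwind Take

Sorted by start: Sectional Block, Soloist Mixing, Dress Warm-up, Percussion Take, Strings Warm-up, Woodwind Take, Chamber Warm-up.
Soloist Mixing starts after Sectional Block ends; Sectional Block is clear from here.
Dress Warm-up starts before Soloist Mixing ends → Soloist Mixing and Dress Warm-up overlap.
Percussion Take starts exactly when Soloist Mixing ends (back-to-back, no overlap); Soloist Mixing is clear from here.
Percussion Take starts before Dress Warm-up ends → Dress Warm-up and Percussion Take overlap.
Strings Warm-up starts after Dress Warm-up ends; Dress Warm-up is clear from here.
Strings Warm-up starts after Percussion Take ends; Percussion Take is clear from here.
Woodwind Take starts before Strings Warm-up ends → Strings Warm-up and Woodwind Take overlap.
Chamber Warm-up starts before Strings Warm-up ends → Strings Warm-up and Chamber Warm-up overlap.
Chamber Warm-up starts before Woodwind Take ends → Woodwind Take and Chamber Warm-up overlap.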